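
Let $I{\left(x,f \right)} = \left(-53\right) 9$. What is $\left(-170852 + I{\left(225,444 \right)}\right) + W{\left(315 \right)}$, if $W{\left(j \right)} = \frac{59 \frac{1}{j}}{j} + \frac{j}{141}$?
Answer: $- \frac{798995219777}{4663575} \approx -1.7133 \cdot 10^{5}$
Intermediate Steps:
$I{\left(x,f \right)} = -477$
$W{\left(j \right)} = \frac{59}{j^{2}} + \frac{j}{141}$ ($W{\left(j \right)} = \frac{59}{j^{2}} + j \frac{1}{141} = \frac{59}{j^{2}} + \frac{j}{141}$)
$\left(-170852 + I{\left(225,444 \right)}\right) + W{\left(315 \right)} = \left(-170852 - 477\right) + \left(\frac{59}{99225} + \frac{1}{141} \cdot 315\right) = -171329 + \left(59 \cdot \frac{1}{99225} + \frac{105}{47}\right) = -171329 + \left(\frac{59}{99225} + \frac{105}{47}\right) = -171329 + \frac{10421398}{4663575} = - \frac{798995219777}{4663575}$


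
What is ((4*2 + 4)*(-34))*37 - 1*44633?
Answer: -59729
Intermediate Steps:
((4*2 + 4)*(-34))*37 - 1*44633 = ((8 + 4)*(-34))*37 - 44633 = (12*(-34))*37 - 44633 = -408*37 - 44633 = -15096 - 44633 = -59729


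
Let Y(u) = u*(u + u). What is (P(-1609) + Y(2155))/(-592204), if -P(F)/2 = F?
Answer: -2322817/148051 ≈ -15.689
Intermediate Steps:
P(F) = -2*F
Y(u) = 2*u**2 (Y(u) = u*(2*u) = 2*u**2)
(P(-1609) + Y(2155))/(-592204) = (-2*(-1609) + 2*2155**2)/(-592204) = (3218 + 2*4644025)*(-1/592204) = (3218 + 9288050)*(-1/592204) = 9291268*(-1/592204) = -2322817/148051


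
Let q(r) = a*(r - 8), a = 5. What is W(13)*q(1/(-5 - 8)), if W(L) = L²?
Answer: -6825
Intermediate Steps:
q(r) = -40 + 5*r (q(r) = 5*(r - 8) = 5*(-8 + r) = -40 + 5*r)
W(13)*q(1/(-5 - 8)) = 13²*(-40 + 5/(-5 - 8)) = 169*(-40 + 5/(-13)) = 169*(-40 + 5*(-1/13)) = 169*(-40 - 5/13) = 169*(-525/13) = -6825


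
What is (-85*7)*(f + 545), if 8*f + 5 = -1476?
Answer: -1713005/8 ≈ -2.1413e+5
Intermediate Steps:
f = -1481/8 (f = -5/8 + (⅛)*(-1476) = -5/8 - 369/2 = -1481/8 ≈ -185.13)
(-85*7)*(f + 545) = (-85*7)*(-1481/8 + 545) = -595*2879/8 = -1713005/8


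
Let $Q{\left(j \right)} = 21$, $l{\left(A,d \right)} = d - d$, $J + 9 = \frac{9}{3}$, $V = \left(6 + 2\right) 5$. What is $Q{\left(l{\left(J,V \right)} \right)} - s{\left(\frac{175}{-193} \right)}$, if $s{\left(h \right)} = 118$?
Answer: $-97$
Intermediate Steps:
$V = 40$ ($V = 8 \cdot 5 = 40$)
$J = -6$ ($J = -9 + \frac{9}{3} = -9 + 9 \cdot \frac{1}{3} = -9 + 3 = -6$)
$l{\left(A,d \right)} = 0$
$Q{\left(l{\left(J,V \right)} \right)} - s{\left(\frac{175}{-193} \right)} = 21 - 118 = -97$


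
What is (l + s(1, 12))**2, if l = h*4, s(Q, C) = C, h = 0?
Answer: 144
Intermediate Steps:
l = 0 (l = 0*4 = 0)
(l + s(1, 12))**2 = (0 + 12)**2 = 12**2 = 144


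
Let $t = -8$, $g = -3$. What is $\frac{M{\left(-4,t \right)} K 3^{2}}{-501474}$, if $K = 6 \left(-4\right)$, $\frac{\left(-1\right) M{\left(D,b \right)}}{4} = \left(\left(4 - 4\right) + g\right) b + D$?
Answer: $- \frac{2880}{83579} \approx -0.034458$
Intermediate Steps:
$M{\left(D,b \right)} = - 4 D + 12 b$ ($M{\left(D,b \right)} = - 4 \left(\left(\left(4 - 4\right) - 3\right) b + D\right) = - 4 \left(\left(0 - 3\right) b + D\right) = - 4 \left(- 3 b + D\right) = - 4 \left(D - 3 b\right) = - 4 D + 12 b$)
$K = -24$
$\frac{M{\left(-4,t \right)} K 3^{2}}{-501474} = \frac{\left(\left(-4\right) \left(-4\right) + 12 \left(-8\right)\right) \left(-24\right) 3^{2}}{-501474} = \left(16 - 96\right) \left(-24\right) 9 \left(- \frac{1}{501474}\right) = \left(-80\right) \left(-24\right) 9 \left(- \frac{1}{501474}\right) = 1920 \cdot 9 \left(- \frac{1}{501474}\right) = 17280 \left(- \frac{1}{501474}\right) = - \frac{2880}{83579}$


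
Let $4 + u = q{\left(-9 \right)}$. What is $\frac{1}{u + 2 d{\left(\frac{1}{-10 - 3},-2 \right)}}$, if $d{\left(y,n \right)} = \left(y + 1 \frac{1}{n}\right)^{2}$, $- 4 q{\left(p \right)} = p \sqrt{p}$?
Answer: $- \frac{1523704}{25901485} - \frac{3084588 i}{25901485} \approx -0.058827 - 0.11909 i$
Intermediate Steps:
$q{\left(p \right)} = - \frac{p^{\frac{3}{2}}}{4}$ ($q{\left(p \right)} = - \frac{p \sqrt{p}}{4} = - \frac{p^{\frac{3}{2}}}{4}$)
$u = -4 + \frac{27 i}{4}$ ($u = -4 - \frac{\left(-9\right)^{\frac{3}{2}}}{4} = -4 - \frac{\left(-27\right) i}{4} = -4 + \frac{27 i}{4} \approx -4.0 + 6.75 i$)
$d{\left(y,n \right)} = \left(y + \frac{1}{n}\right)^{2}$
$\frac{1}{u + 2 d{\left(\frac{1}{-10 - 3},-2 \right)}} = \frac{1}{\left(-4 + \frac{27 i}{4}\right) + 2 \frac{\left(1 - \frac{2}{-10 - 3}\right)^{2}}{4}} = \frac{1}{\left(-4 + \frac{27 i}{4}\right) + 2 \frac{\left(1 - \frac{2}{-13}\right)^{2}}{4}} = \frac{1}{\left(-4 + \frac{27 i}{4}\right) + 2 \frac{\left(1 - - \frac{2}{13}\right)^{2}}{4}} = \frac{1}{\left(-4 + \frac{27 i}{4}\right) + 2 \frac{\left(1 + \frac{2}{13}\right)^{2}}{4}} = \frac{1}{\left(-4 + \frac{27 i}{4}\right) + 2 \frac{\left(\frac{15}{13}\right)^{2}}{4}} = \frac{1}{\left(-4 + \frac{27 i}{4}\right) + 2 \cdot \frac{1}{4} \cdot \frac{225}{169}} = \frac{1}{\left(-4 + \frac{27 i}{4}\right) + 2 \cdot \frac{225}{676}} = \frac{1}{\left(-4 + \frac{27 i}{4}\right) + \frac{225}{338}} = \frac{1}{- \frac{1127}{338} + \frac{27 i}{4}} = \frac{456976 \left(- \frac{1127}{338} - \frac{27 i}{4}\right)}{25901485}$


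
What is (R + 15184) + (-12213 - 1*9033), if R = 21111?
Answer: 15049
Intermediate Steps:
(R + 15184) + (-12213 - 1*9033) = (21111 + 15184) + (-12213 - 1*9033) = 36295 + (-12213 - 9033) = 36295 - 21246 = 15049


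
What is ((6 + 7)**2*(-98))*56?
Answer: -927472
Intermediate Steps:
((6 + 7)**2*(-98))*56 = (13**2*(-98))*56 = (169*(-98))*56 = -16562*56 = -927472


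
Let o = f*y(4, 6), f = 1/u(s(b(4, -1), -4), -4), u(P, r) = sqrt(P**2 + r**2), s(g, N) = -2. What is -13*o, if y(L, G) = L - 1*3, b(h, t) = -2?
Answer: -13*sqrt(5)/10 ≈ -2.9069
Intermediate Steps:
y(L, G) = -3 + L (y(L, G) = L - 3 = -3 + L)
f = sqrt(5)/10 (f = 1/(sqrt((-2)**2 + (-4)**2)) = 1/(sqrt(4 + 16)) = 1/(sqrt(20)) = 1/(2*sqrt(5)) = sqrt(5)/10 ≈ 0.22361)
o = sqrt(5)/10 (o = (sqrt(5)/10)*(-3 + 4) = (sqrt(5)/10)*1 = sqrt(5)/10 ≈ 0.22361)
-13*o = -13*sqrt(5)/10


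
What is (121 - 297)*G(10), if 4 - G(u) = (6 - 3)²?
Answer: 880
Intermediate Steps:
G(u) = -5 (G(u) = 4 - (6 - 3)² = 4 - 1*3² = 4 - 1*9 = 4 - 9 = -5)
(121 - 297)*G(10) = (121 - 297)*(-5) = -176*(-5) = 880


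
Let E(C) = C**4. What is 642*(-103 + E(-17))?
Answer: 53554356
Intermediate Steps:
642*(-103 + E(-17)) = 642*(-103 + (-17)**4) = 642*(-103 + 83521) = 642*83418 = 53554356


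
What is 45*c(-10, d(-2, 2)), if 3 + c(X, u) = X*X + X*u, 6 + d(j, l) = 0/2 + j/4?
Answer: 7290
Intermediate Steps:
d(j, l) = -6 + j/4 (d(j, l) = -6 + (0/2 + j/4) = -6 + (0*(½) + j*(¼)) = -6 + (0 + j/4) = -6 + j/4)
c(X, u) = -3 + X² + X*u (c(X, u) = -3 + (X*X + X*u) = -3 + (X² + X*u) = -3 + X² + X*u)
45*c(-10, d(-2, 2)) = 45*(-3 + (-10)² - 10*(-6 + (¼)*(-2))) = 45*(-3 + 100 - 10*(-6 - ½)) = 45*(-3 + 100 - 10*(-13/2)) = 45*(-3 + 100 + 65) = 45*162 = 7290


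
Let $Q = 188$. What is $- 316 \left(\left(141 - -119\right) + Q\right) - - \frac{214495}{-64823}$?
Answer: $- \frac{9177076959}{64823} \approx -1.4157 \cdot 10^{5}$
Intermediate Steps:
$- 316 \left(\left(141 - -119\right) + Q\right) - - \frac{214495}{-64823} = - 316 \left(\left(141 - -119\right) + 188\right) - - \frac{214495}{-64823} = - 316 \left(\left(141 + 119\right) + 188\right) - \left(-214495\right) \left(- \frac{1}{64823}\right) = - 316 \left(260 + 188\right) - \frac{214495}{64823} = \left(-316\right) 448 - \frac{214495}{64823} = -141568 - \frac{214495}{64823} = - \frac{9177076959}{64823}$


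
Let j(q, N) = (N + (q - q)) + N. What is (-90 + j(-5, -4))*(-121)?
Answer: 11858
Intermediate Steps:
j(q, N) = 2*N (j(q, N) = (N + 0) + N = N + N = 2*N)
(-90 + j(-5, -4))*(-121) = (-90 + 2*(-4))*(-121) = (-90 - 8)*(-121) = -98*(-121) = 11858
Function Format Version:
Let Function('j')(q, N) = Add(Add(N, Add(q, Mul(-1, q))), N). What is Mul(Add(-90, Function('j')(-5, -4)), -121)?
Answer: 11858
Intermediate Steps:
Function('j')(q, N) = Mul(2, N) (Function('j')(q, N) = Add(Add(N, 0), N) = Add(N, N) = Mul(2, N))
Mul(Add(-90, Function('j')(-5, -4)), -121) = Mul(Add(-90, Mul(2, -4)), -121) = Mul(Add(-90, -8), -121) = Mul(-98, -121) = 11858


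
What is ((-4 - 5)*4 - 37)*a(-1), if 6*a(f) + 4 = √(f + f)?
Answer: 146/3 - 73*I*√2/6 ≈ 48.667 - 17.206*I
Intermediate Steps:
a(f) = -⅔ + √2*√f/6 (a(f) = -⅔ + √(f + f)/6 = -⅔ + √(2*f)/6 = -⅔ + (√2*√f)/6 = -⅔ + √2*√f/6)
((-4 - 5)*4 - 37)*a(-1) = ((-4 - 5)*4 - 37)*(-⅔ + √2*√(-1)/6) = (-9*4 - 37)*(-⅔ + √2*I/6) = (-36 - 37)*(-⅔ + I*√2/6) = -73*(-⅔ + I*√2/6) = 146/3 - 73*I*√2/6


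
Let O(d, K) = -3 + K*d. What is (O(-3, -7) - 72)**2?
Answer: 2916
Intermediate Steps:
(O(-3, -7) - 72)**2 = ((-3 - 7*(-3)) - 72)**2 = ((-3 + 21) - 72)**2 = (18 - 72)**2 = (-54)**2 = 2916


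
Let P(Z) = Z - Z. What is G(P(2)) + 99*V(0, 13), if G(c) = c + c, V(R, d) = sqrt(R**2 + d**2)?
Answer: 1287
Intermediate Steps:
P(Z) = 0
G(c) = 2*c
G(P(2)) + 99*V(0, 13) = 2*0 + 99*sqrt(0**2 + 13**2) = 0 + 99*sqrt(0 + 169) = 0 + 99*sqrt(169) = 0 + 99*13 = 0 + 1287 = 1287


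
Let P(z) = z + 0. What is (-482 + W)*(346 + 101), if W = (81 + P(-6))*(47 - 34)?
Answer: 220371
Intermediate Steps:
P(z) = z
W = 975 (W = (81 - 6)*(47 - 34) = 75*13 = 975)
(-482 + W)*(346 + 101) = (-482 + 975)*(346 + 101) = 493*447 = 220371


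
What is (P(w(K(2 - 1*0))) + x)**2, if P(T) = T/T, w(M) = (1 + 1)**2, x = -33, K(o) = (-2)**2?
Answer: 1024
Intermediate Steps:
K(o) = 4
w(M) = 4 (w(M) = 2**2 = 4)
P(T) = 1
(P(w(K(2 - 1*0))) + x)**2 = (1 - 33)**2 = (-32)**2 = 1024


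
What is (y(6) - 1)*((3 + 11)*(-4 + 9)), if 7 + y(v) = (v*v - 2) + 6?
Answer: 2240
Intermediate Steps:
y(v) = -3 + v² (y(v) = -7 + ((v*v - 2) + 6) = -7 + ((v² - 2) + 6) = -7 + ((-2 + v²) + 6) = -7 + (4 + v²) = -3 + v²)
(y(6) - 1)*((3 + 11)*(-4 + 9)) = ((-3 + 6²) - 1)*((3 + 11)*(-4 + 9)) = ((-3 + 36) - 1)*(14*5) = (33 - 1)*70 = 32*70 = 2240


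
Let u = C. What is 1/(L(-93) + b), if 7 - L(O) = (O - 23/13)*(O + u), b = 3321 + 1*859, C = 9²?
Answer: 13/39647 ≈ 0.00032789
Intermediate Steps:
C = 81
u = 81
b = 4180 (b = 3321 + 859 = 4180)
L(O) = 7 - (81 + O)*(-23/13 + O) (L(O) = 7 - (O - 23/13)*(O + 81) = 7 - (O - 23*1/13)*(81 + O) = 7 - (O - 23/13)*(81 + O) = 7 - (-23/13 + O)*(81 + O) = 7 - (81 + O)*(-23/13 + O))
1/(L(-93) + b) = 1/((1954/13 - 1*(-93)² - 1030/13*(-93)) + 4180) = 1/((1954/13 - 1*8649 + 95790/13) + 4180) = 1/((1954/13 - 8649 + 95790/13) + 4180) = 1/(-14693/13 + 4180) = 1/(39647/13) = 13/39647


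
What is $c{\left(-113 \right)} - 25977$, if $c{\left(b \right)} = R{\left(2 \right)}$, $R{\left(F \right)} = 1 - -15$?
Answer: $-25961$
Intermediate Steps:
$R{\left(F \right)} = 16$ ($R{\left(F \right)} = 1 + 15 = 16$)
$c{\left(b \right)} = 16$
$c{\left(-113 \right)} - 25977 = 16 - 25977 = -25961$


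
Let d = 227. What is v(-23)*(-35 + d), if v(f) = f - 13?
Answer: -6912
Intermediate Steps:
v(f) = -13 + f
v(-23)*(-35 + d) = (-13 - 23)*(-35 + 227) = -36*192 = -6912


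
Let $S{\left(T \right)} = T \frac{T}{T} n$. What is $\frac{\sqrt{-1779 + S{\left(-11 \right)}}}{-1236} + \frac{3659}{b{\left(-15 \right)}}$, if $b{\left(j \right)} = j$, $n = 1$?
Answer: $- \frac{3659}{15} - \frac{i \sqrt{1790}}{1236} \approx -243.93 - 0.03423 i$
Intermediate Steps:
$S{\left(T \right)} = T$ ($S{\left(T \right)} = T \frac{T}{T} 1 = T 1 \cdot 1 = T 1 = T$)
$\frac{\sqrt{-1779 + S{\left(-11 \right)}}}{-1236} + \frac{3659}{b{\left(-15 \right)}} = \frac{\sqrt{-1779 - 11}}{-1236} + \frac{3659}{-15} = \sqrt{-1790} \left(- \frac{1}{1236}\right) + 3659 \left(- \frac{1}{15}\right) = i \sqrt{1790} \left(- \frac{1}{1236}\right) - \frac{3659}{15} = - \frac{i \sqrt{1790}}{1236} - \frac{3659}{15} = - \frac{3659}{15} - \frac{i \sqrt{1790}}{1236}$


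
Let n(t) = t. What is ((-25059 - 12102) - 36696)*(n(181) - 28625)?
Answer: 2100788508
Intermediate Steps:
((-25059 - 12102) - 36696)*(n(181) - 28625) = ((-25059 - 12102) - 36696)*(181 - 28625) = (-37161 - 36696)*(-28444) = -73857*(-28444) = 2100788508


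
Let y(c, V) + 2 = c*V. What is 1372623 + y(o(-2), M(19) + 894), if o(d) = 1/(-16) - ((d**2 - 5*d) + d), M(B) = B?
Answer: 21785727/16 ≈ 1.3616e+6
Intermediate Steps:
o(d) = -1/16 - d**2 + 4*d (o(d) = -1/16 - (d**2 - 4*d) = -1/16 + (-d**2 + 4*d) = -1/16 - d**2 + 4*d)
y(c, V) = -2 + V*c (y(c, V) = -2 + c*V = -2 + V*c)
1372623 + y(o(-2), M(19) + 894) = 1372623 + (-2 + (19 + 894)*(-1/16 - 1*(-2)**2 + 4*(-2))) = 1372623 + (-2 + 913*(-1/16 - 1*4 - 8)) = 1372623 + (-2 + 913*(-1/16 - 4 - 8)) = 1372623 + (-2 + 913*(-193/16)) = 1372623 + (-2 - 176209/16) = 1372623 - 176241/16 = 21785727/16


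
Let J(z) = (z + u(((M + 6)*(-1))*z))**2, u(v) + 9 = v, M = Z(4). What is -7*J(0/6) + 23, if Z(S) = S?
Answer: -544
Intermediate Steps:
M = 4
u(v) = -9 + v
J(z) = (-9 - 9*z)**2 (J(z) = (z + (-9 + ((4 + 6)*(-1))*z))**2 = (z + (-9 + (10*(-1))*z))**2 = (z + (-9 - 10*z))**2 = (-9 - 9*z)**2)
-7*J(0/6) + 23 = -567*(1 + 0/6)**2 + 23 = -567*(1 + 0*(1/6))**2 + 23 = -567*(1 + 0)**2 + 23 = -567*1**2 + 23 = -567 + 23 = -544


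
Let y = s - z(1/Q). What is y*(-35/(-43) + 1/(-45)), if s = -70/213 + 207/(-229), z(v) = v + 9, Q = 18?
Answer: -2306382338/283150485 ≈ -8.1454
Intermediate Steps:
z(v) = 9 + v
s = -60121/48777 (s = -70*1/213 + 207*(-1/229) = -70/213 - 207/229 = -60121/48777 ≈ -1.2326)
y = -3010943/292662 (y = -60121/48777 - (9 + 1/18) = -60121/48777 - 1*163/18 = -60121/48777 - 163/18 = -3010943/292662 ≈ -10.288)
y*(-35/(-43) + 1/(-45)) = -3010943*(-35/(-43) + 1/(-45))/292662 = -3010943*(-35*(-1/43) + 1*(-1/45))/292662 = -3010943*(35/43 - 1/45)/292662 = -3010943/292662*1532/1935 = -2306382338/283150485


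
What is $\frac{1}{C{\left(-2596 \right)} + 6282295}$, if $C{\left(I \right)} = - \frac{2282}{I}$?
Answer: $\frac{1298}{8154420051} \approx 1.5918 \cdot 10^{-7}$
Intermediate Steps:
$\frac{1}{C{\left(-2596 \right)} + 6282295} = \frac{1}{- \frac{2282}{-2596} + 6282295} = \frac{1}{\left(-2282\right) \left(- \frac{1}{2596}\right) + 6282295} = \frac{1}{\frac{1141}{1298} + 6282295} = \frac{1}{\frac{8154420051}{1298}} = \frac{1298}{8154420051}$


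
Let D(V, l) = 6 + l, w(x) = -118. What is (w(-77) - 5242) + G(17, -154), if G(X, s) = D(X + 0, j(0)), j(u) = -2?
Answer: -5356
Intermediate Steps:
G(X, s) = 4 (G(X, s) = 6 - 2 = 4)
(w(-77) - 5242) + G(17, -154) = (-118 - 5242) + 4 = -5360 + 4 = -5356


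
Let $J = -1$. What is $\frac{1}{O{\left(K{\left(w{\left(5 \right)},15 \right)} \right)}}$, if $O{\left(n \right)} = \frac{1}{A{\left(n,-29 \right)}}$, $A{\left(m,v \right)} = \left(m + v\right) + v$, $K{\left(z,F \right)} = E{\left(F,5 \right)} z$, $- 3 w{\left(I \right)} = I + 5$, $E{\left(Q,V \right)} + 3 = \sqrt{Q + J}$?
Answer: $-48 - \frac{10 \sqrt{14}}{3} \approx -60.472$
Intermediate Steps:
$E{\left(Q,V \right)} = -3 + \sqrt{-1 + Q}$ ($E{\left(Q,V \right)} = -3 + \sqrt{Q - 1} = -3 + \sqrt{-1 + Q}$)
$w{\left(I \right)} = - \frac{5}{3} - \frac{I}{3}$ ($w{\left(I \right)} = - \frac{I + 5}{3} = - \frac{5 + I}{3} = - \frac{5}{3} - \frac{I}{3}$)
$K{\left(z,F \right)} = z \left(-3 + \sqrt{-1 + F}\right)$ ($K{\left(z,F \right)} = \left(-3 + \sqrt{-1 + F}\right) z = z \left(-3 + \sqrt{-1 + F}\right)$)
$A{\left(m,v \right)} = m + 2 v$
$O{\left(n \right)} = \frac{1}{-58 + n}$ ($O{\left(n \right)} = \frac{1}{n + 2 \left(-29\right)} = \frac{1}{n - 58} = \frac{1}{-58 + n}$)
$\frac{1}{O{\left(K{\left(w{\left(5 \right)},15 \right)} \right)}} = \frac{1}{\frac{1}{-58 + \left(- \frac{5}{3} - \frac{5}{3}\right) \left(-3 + \sqrt{-1 + 15}\right)}} = \frac{1}{\frac{1}{-58 + \left(- \frac{5}{3} - \frac{5}{3}\right) \left(-3 + \sqrt{14}\right)}} = \frac{1}{\frac{1}{-58 - \frac{10 \left(-3 + \sqrt{14}\right)}{3}}} = \frac{1}{\frac{1}{-58 + \left(10 - \frac{10 \sqrt{14}}{3}\right)}} = \frac{1}{\frac{1}{-48 - \frac{10 \sqrt{14}}{3}}} = -48 - \frac{10 \sqrt{14}}{3}$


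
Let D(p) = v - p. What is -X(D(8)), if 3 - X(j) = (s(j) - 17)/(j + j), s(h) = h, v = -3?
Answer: -19/11 ≈ -1.7273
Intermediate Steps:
D(p) = -3 - p
X(j) = 3 - (-17 + j)/(2*j) (X(j) = 3 - (j - 17)/(j + j) = 3 - (-17 + j)/(2*j))
-X(D(8)) = -(17 + 5*(-3 - 1*8))/(2*(-3 - 1*8)) = -(17 + 5*(-3 - 8))/(2*(-3 - 8)) = -(17 + 5*(-11))/(2*(-11)) = -(-1)*(17 - 55)/(2*11) = -(-1)*(-38)/(2*11) = -1*19/11 = -19/11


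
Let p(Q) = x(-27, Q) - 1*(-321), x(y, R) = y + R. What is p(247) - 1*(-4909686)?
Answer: 4910227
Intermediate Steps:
x(y, R) = R + y
p(Q) = 294 + Q (p(Q) = (Q - 27) - 1*(-321) = (-27 + Q) + 321 = 294 + Q)
p(247) - 1*(-4909686) = (294 + 247) - 1*(-4909686) = 541 + 4909686 = 4910227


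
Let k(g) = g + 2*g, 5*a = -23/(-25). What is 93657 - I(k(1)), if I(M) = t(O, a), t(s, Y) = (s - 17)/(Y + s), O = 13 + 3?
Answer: 189468236/2023 ≈ 93657.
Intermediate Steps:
O = 16
a = 23/125 (a = (-23/(-25))/5 = (-23*(-1/25))/5 = (⅕)*(23/25) = 23/125 ≈ 0.18400)
t(s, Y) = (-17 + s)/(Y + s)
k(g) = 3*g
I(M) = -125/2023 (I(M) = (-17 + 16)/(23/125 + 16) = -1/(2023/125) = (125/2023)*(-1) = -125/2023)
93657 - I(k(1)) = 93657 - 1*(-125/2023) = 93657 + 125/2023 = 189468236/2023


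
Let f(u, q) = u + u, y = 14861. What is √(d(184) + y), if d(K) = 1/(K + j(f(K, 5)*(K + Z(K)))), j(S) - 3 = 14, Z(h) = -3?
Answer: √600399462/201 ≈ 121.91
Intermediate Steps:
f(u, q) = 2*u
j(S) = 17 (j(S) = 3 + 14 = 17)
d(K) = 1/(17 + K) (d(K) = 1/(K + 17) = 1/(17 + K))
√(d(184) + y) = √(1/(17 + 184) + 14861) = √(1/201 + 14861) = √(2987062/201) = √600399462/201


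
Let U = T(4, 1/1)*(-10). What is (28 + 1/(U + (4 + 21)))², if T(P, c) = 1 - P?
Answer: 2374681/3025 ≈ 785.02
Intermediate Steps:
U = 30 (U = (1 - 1*4)*(-10) = (1 - 4)*(-10) = -3*(-10) = 30)
(28 + 1/(U + (4 + 21)))² = (28 + 1/(30 + (4 + 21)))² = (28 + 1/(30 + 25))² = (28 + 1/55)² = (1541/55)² = 2374681/3025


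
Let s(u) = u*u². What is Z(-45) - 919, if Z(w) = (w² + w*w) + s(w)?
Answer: -87994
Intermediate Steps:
s(u) = u³
Z(w) = w³ + 2*w² (Z(w) = (w² + w*w) + w³ = (w² + w²) + w³ = 2*w² + w³ = w³ + 2*w²)
Z(-45) - 919 = (-45)²*(2 - 45) - 919 = 2025*(-43) - 919 = -87075 - 919 = -87994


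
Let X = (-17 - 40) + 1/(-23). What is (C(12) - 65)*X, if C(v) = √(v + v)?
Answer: 85280/23 - 2624*√6/23 ≈ 3428.4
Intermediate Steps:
X = -1312/23 (X = -57 - 1/23 = -1312/23 ≈ -57.043)
C(v) = √2*√v (C(v) = √(2*v) = √2*√v)
(C(12) - 65)*X = (√2*√12 - 65)*(-1312/23) = (√2*(2*√3) - 65)*(-1312/23) = (2*√6 - 65)*(-1312/23) = (-65 + 2*√6)*(-1312/23) = 85280/23 - 2624*√6/23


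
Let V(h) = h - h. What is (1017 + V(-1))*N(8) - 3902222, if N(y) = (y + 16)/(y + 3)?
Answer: -42900034/11 ≈ -3.9000e+6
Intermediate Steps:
V(h) = 0
N(y) = (16 + y)/(3 + y)
(1017 + V(-1))*N(8) - 3902222 = (1017 + 0)*((16 + 8)/(3 + 8)) - 3902222 = 1017*(24/11) - 3902222 = 24408/11 - 3902222 = -42900034/11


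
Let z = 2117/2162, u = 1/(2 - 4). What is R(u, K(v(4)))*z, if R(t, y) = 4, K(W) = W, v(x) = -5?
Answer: 4234/1081 ≈ 3.9167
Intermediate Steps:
u = -½ (u = 1/(-2) = -½ ≈ -0.50000)
z = 2117/2162 (z = 2117*(1/2162) = 2117/2162 ≈ 0.97919)
R(u, K(v(4)))*z = 4*(2117/2162) = 4234/1081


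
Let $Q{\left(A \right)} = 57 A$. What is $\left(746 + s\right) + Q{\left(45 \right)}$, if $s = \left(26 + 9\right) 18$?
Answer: $3941$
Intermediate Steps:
$s = 630$ ($s = 35 \cdot 18 = 630$)
$\left(746 + s\right) + Q{\left(45 \right)} = \left(746 + 630\right) + 57 \cdot 45 = 1376 + 2565 = 3941$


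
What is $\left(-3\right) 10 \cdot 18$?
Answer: $-540$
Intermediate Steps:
$\left(-3\right) 10 \cdot 18 = \left(-30\right) 18 = -540$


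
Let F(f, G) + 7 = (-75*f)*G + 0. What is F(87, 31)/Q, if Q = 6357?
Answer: -202282/6357 ≈ -31.820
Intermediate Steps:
F(f, G) = -7 - 75*G*f (F(f, G) = -7 + ((-75*f)*G + 0) = -7 + (-75*G*f + 0) = -7 - 75*G*f)
F(87, 31)/Q = (-7 - 75*31*87)/6357 = (-7 - 202275)*(1/6357) = -202282*1/6357 = -202282/6357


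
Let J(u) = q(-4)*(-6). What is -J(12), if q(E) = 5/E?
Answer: -15/2 ≈ -7.5000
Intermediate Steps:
J(u) = 15/2 (J(u) = (5/(-4))*(-6) = (5*(-¼))*(-6) = -5/4*(-6) = 15/2)
-J(12) = -1*15/2 = -15/2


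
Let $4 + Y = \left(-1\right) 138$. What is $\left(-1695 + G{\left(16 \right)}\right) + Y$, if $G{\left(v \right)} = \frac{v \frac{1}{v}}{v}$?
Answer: $- \frac{29391}{16} \approx -1836.9$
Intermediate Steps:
$G{\left(v \right)} = \frac{1}{v}$ ($G{\left(v \right)} = 1 \frac{1}{v} = \frac{1}{v}$)
$Y = -142$ ($Y = -4 - 138 = -142$)
$\left(-1695 + G{\left(16 \right)}\right) + Y = \left(-1695 + \frac{1}{16}\right) - 142 = - \frac{27119}{16} - 142 = - \frac{29391}{16}$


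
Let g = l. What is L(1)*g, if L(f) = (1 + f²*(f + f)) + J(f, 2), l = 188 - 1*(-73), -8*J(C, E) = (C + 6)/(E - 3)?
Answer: 8091/8 ≈ 1011.4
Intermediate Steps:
J(C, E) = -(6 + C)/(8*(-3 + E)) (J(C, E) = -(C + 6)/(8*(E - 3)) = -(6 + C)/(8*(-3 + E)))
l = 261 (l = 188 + 73 = 261)
g = 261
L(f) = 7/4 + 2*f³ + f/8 (L(f) = (1 + f²*(f + f)) + (-6 - f)/(8*(-3 + 2)) = (1 + f²*(2*f)) + (⅛)*(-6 - f)/(-1) = (1 + 2*f³) + (⅛)*(-1)*(-6 - f) = (1 + 2*f³) + (¾ + f/8) = 7/4 + 2*f³ + f/8)
L(1)*g = (7/4 + 2*1³ + (⅛)*1)*261 = (7/4 + 2*1 + ⅛)*261 = (7/4 + 2 + ⅛)*261 = (31/8)*261 = 8091/8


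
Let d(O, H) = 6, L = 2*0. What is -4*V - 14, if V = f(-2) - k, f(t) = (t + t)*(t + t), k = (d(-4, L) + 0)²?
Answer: 66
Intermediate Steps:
L = 0
k = 36 (k = (6 + 0)² = 6² = 36)
f(t) = 4*t² (f(t) = (2*t)*(2*t) = 4*t²)
V = -20 (V = 4*(-2)² - 1*36 = 4*4 - 36 = 16 - 36 = -20)
-4*V - 14 = -4*(-20) - 14 = 80 - 14 = 66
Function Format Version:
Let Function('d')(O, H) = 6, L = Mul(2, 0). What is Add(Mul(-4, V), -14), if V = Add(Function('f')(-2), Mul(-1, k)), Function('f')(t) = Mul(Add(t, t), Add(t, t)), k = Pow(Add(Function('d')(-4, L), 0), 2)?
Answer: 66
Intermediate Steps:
L = 0
k = 36 (k = Pow(Add(6, 0), 2) = Pow(6, 2) = 36)
Function('f')(t) = Mul(4, Pow(t, 2)) (Function('f')(t) = Mul(Mul(2, t), Mul(2, t)) = Mul(4, Pow(t, 2)))
V = -20 (V = Add(Mul(4, Pow(-2, 2)), Mul(-1, 36)) = Add(Mul(4, 4), -36) = Add(16, -36) = -20)
Add(Mul(-4, V), -14) = Add(Mul(-4, -20), -14) = Add(80, -14) = 66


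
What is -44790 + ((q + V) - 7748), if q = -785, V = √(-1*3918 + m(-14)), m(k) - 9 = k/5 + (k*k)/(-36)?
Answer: -53323 + 2*I*√220345/15 ≈ -53323.0 + 62.588*I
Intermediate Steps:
m(k) = 9 - k²/36 + k/5 (m(k) = 9 + (k/5 + (k*k)/(-36)) = 9 + (k*(⅕) + k²*(-1/36)) = 9 + (k/5 - k²/36) = 9 + (-k²/36 + k/5) = 9 - k²/36 + k/5)
V = 2*I*√220345/15 (V = √(-1*3918 + (9 - 1/36*(-14)² + (⅕)*(-14))) = √(-3918 + (9 - 1/36*196 - 14/5)) = √(-3918 + (9 - 49/9 - 14/5)) = √(-3918 + 34/45) = √(-176276/45) = 2*I*√220345/15 ≈ 62.588*I)
-44790 + ((q + V) - 7748) = -44790 + ((-785 + 2*I*√220345/15) - 7748) = -44790 + (-8533 + 2*I*√220345/15) = -53323 + 2*I*√220345/15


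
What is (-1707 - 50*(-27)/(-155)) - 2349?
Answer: -126006/31 ≈ -4064.7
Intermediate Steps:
(-1707 - 50*(-27)/(-155)) - 2349 = (-1707 + 1350*(-1/155)) - 2349 = (-1707 - 270/31) - 2349 = -53187/31 - 2349 = -126006/31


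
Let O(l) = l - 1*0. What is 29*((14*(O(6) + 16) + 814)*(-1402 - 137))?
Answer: -50075982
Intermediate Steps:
O(l) = l (O(l) = l + 0 = l)
29*((14*(O(6) + 16) + 814)*(-1402 - 137)) = 29*((14*(6 + 16) + 814)*(-1402 - 137)) = 29*((14*22 + 814)*(-1539)) = 29*((308 + 814)*(-1539)) = 29*(1122*(-1539)) = 29*(-1726758) = -50075982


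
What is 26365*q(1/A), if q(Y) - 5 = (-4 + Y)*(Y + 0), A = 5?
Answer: 558938/5 ≈ 1.1179e+5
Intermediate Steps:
q(Y) = 5 + Y*(-4 + Y) (q(Y) = 5 + (-4 + Y)*(Y + 0) = 5 + (-4 + Y)*Y = 5 + Y*(-4 + Y))
26365*q(1/A) = 26365*(5 + (1/5)**2 - 4/5) = 26365*(5 + (1/5)**2 - 4*1/5) = 26365*(5 + 1/25 - 4/5) = 26365*(106/25) = 558938/5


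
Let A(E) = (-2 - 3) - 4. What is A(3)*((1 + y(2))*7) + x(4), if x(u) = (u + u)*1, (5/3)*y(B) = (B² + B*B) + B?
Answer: -433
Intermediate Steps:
y(B) = 3*B/5 + 6*B²/5 (y(B) = 3*((B² + B*B) + B)/5 = 3*((B² + B²) + B)/5 = 3*(2*B² + B)/5 = 3*(B + 2*B²)/5 = 3*B/5 + 6*B²/5)
x(u) = 2*u (x(u) = (2*u)*1 = 2*u)
A(E) = -9 (A(E) = -5 - 4 = -9)
A(3)*((1 + y(2))*7) + x(4) = -9*(1 + (⅗)*2*(1 + 2*2))*7 + 2*4 = -9*(1 + (⅗)*2*(1 + 4))*7 + 8 = -9*(1 + (⅗)*2*5)*7 + 8 = -9*(1 + 6)*7 + 8 = -63*7 + 8 = -9*49 + 8 = -441 + 8 = -433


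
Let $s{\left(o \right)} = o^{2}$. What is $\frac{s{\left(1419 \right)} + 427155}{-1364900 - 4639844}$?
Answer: $- \frac{610179}{1501186} \approx -0.40646$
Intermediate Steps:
$\frac{s{\left(1419 \right)} + 427155}{-1364900 - 4639844} = \frac{1419^{2} + 427155}{-1364900 - 4639844} = \frac{2013561 + 427155}{-6004744} = 2440716 \left(- \frac{1}{6004744}\right) = - \frac{610179}{1501186}$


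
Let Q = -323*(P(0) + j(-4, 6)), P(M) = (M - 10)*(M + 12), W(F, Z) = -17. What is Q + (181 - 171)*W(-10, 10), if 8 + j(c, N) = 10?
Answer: 37944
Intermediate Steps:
j(c, N) = 2 (j(c, N) = -8 + 10 = 2)
P(M) = (-10 + M)*(12 + M)
Q = 38114 (Q = -323*((-120 + 0² + 2*0) + 2) = -323*((-120 + 0 + 0) + 2) = -323*(-120 + 2) = -323*(-118) = 38114)
Q + (181 - 171)*W(-10, 10) = 38114 + (181 - 171)*(-17) = 38114 + 10*(-17) = 38114 - 170 = 37944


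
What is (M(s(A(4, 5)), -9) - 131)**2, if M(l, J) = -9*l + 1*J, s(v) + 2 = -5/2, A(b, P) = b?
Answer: 39601/4 ≈ 9900.3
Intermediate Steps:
s(v) = -9/2 (s(v) = -2 - 5/2 = -9/2)
M(l, J) = J - 9*l (M(l, J) = -9*l + J = J - 9*l)
(M(s(A(4, 5)), -9) - 131)**2 = ((-9 - 9*(-9/2)) - 131)**2 = ((-9 + 81/2) - 131)**2 = (63/2 - 131)**2 = (-199/2)**2 = 39601/4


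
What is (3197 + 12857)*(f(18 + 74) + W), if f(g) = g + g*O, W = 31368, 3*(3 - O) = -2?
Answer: 1531423168/3 ≈ 5.1047e+8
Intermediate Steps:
O = 11/3 (O = 3 - 1/3*(-2) = 3 + 2/3 = 11/3 ≈ 3.6667)
f(g) = 14*g/3 (f(g) = g + g*(11/3) = g + 11*g/3 = 14*g/3)
(3197 + 12857)*(f(18 + 74) + W) = (3197 + 12857)*(14*(18 + 74)/3 + 31368) = 16054*((14/3)*92 + 31368) = 16054*(1288/3 + 31368) = 16054*(95392/3) = 1531423168/3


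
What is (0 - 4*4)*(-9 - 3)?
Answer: 192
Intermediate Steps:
(0 - 4*4)*(-9 - 3) = (0 - 16)*(-12) = -16*(-12) = 192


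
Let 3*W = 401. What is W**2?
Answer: 160801/9 ≈ 17867.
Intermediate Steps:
W = 401/3 (W = (1/3)*401 = 401/3 ≈ 133.67)
W**2 = (401/3)**2 = 160801/9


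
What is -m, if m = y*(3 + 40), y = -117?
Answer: 5031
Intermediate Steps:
m = -5031 (m = -117*(3 + 40) = -117*43 = -5031)
-m = -1*(-5031) = 5031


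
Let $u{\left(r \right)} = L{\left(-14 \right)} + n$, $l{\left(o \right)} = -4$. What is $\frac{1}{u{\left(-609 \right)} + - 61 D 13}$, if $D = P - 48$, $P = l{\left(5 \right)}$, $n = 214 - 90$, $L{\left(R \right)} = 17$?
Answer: $\frac{1}{41377} \approx 2.4168 \cdot 10^{-5}$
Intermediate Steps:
$n = 124$
$P = -4$
$D = -52$ ($D = -4 - 48 = -52$)
$u{\left(r \right)} = 141$ ($u{\left(r \right)} = 17 + 124 = 141$)
$\frac{1}{u{\left(-609 \right)} + - 61 D 13} = \frac{1}{141 + \left(-61\right) \left(-52\right) 13} = \frac{1}{141 + 3172 \cdot 13} = \frac{1}{141 + 41236} = \frac{1}{41377}$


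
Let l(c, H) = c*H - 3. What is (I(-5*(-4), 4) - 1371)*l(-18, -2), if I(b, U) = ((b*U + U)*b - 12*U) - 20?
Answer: 7953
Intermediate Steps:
I(b, U) = -20 - 12*U + b*(U + U*b) (I(b, U) = ((U*b + U)*b - 12*U) - 20 = ((U + U*b)*b - 12*U) - 20 = (b*(U + U*b) - 12*U) - 20 = (-12*U + b*(U + U*b)) - 20 = -20 - 12*U + b*(U + U*b))
l(c, H) = -3 + H*c (l(c, H) = H*c - 3 = -3 + H*c)
(I(-5*(-4), 4) - 1371)*l(-18, -2) = ((-20 - 12*4 + 4*(-5*(-4)) + 4*(-5*(-4))²) - 1371)*(-3 - 2*(-18)) = ((-20 - 48 + 4*20 + 4*20²) - 1371)*(-3 + 36) = ((-20 - 48 + 80 + 4*400) - 1371)*33 = ((-20 - 48 + 80 + 1600) - 1371)*33 = (1612 - 1371)*33 = 241*33 = 7953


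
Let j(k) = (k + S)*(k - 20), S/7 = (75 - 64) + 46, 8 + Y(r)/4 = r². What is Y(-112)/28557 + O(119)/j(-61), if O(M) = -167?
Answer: 153067939/86870394 ≈ 1.7620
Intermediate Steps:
Y(r) = -32 + 4*r²
S = 399 (S = 7*((75 - 64) + 46) = 7*(11 + 46) = 7*57 = 399)
j(k) = (-20 + k)*(399 + k) (j(k) = (k + 399)*(k - 20) = (399 + k)*(-20 + k) = (-20 + k)*(399 + k))
Y(-112)/28557 + O(119)/j(-61) = (-32 + 4*(-112)²)/28557 - 167/(-7980 + (-61)² + 379*(-61)) = (-32 + 4*12544)*(1/28557) - 167/(-7980 + 3721 - 23119) = (-32 + 50176)*(1/28557) - 167/(-27378) = 50144*(1/28557) - 167*(-1/27378) = 50144/28557 + 167/27378 = 153067939/86870394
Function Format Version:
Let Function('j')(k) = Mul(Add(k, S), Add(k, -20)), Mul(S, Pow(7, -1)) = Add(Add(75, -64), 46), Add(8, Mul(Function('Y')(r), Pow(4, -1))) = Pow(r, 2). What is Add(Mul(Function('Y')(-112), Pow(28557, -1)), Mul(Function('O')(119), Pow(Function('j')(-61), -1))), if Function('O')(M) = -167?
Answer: Rational(153067939, 86870394) ≈ 1.7620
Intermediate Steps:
Function('Y')(r) = Add(-32, Mul(4, Pow(r, 2)))
S = 399 (S = Mul(7, Add(Add(75, -64), 46)) = Mul(7, Add(11, 46)) = Mul(7, 57) = 399)
Function('j')(k) = Mul(Add(-20, k), Add(399, k)) (Function('j')(k) = Mul(Add(k, 399), Add(k, -20)) = Mul(Add(399, k), Add(-20, k)) = Mul(Add(-20, k), Add(399, k)))
Add(Mul(Function('Y')(-112), Pow(28557, -1)), Mul(Function('O')(119), Pow(Function('j')(-61), -1))) = Add(Mul(Add(-32, Mul(4, Pow(-112, 2))), Pow(28557, -1)), Mul(-167, Pow(Add(-7980, Pow(-61, 2), Mul(379, -61)), -1))) = Add(Mul(Add(-32, Mul(4, 12544)), Rational(1, 28557)), Mul(-167, Pow(Add(-7980, 3721, -23119), -1))) = Add(Mul(Add(-32, 50176), Rational(1, 28557)), Mul(-167, Pow(-27378, -1))) = Add(Mul(50144, Rational(1, 28557)), Mul(-167, Rational(-1, 27378))) = Add(Rational(50144, 28557), Rational(167, 27378)) = Rational(153067939, 86870394)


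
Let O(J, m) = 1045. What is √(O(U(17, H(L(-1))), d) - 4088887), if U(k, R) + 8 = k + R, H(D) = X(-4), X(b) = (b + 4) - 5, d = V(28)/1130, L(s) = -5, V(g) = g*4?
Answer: I*√4087842 ≈ 2021.8*I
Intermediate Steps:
V(g) = 4*g
d = 56/565 (d = (4*28)/1130 = 112*(1/1130) = 56/565 ≈ 0.099115)
X(b) = -1 + b (X(b) = (4 + b) - 5 = -1 + b)
H(D) = -5 (H(D) = -1 - 4 = -5)
U(k, R) = -8 + R + k (U(k, R) = -8 + (k + R) = -8 + (R + k) = -8 + R + k)
√(O(U(17, H(L(-1))), d) - 4088887) = √(1045 - 4088887) = √(-4087842) = I*√4087842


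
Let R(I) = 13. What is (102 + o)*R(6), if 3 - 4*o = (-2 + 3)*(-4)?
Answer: 5395/4 ≈ 1348.8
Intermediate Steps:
o = 7/4 (o = ¾ - (-2 + 3)*(-4)/4 = ¾ - (-4)/4 = ¾ - ¼*(-4) = ¾ + 1 = 7/4 ≈ 1.7500)
(102 + o)*R(6) = (102 + 7/4)*13 = (415/4)*13 = 5395/4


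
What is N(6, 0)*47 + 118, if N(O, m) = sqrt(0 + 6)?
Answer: 118 + 47*sqrt(6) ≈ 233.13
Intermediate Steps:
N(O, m) = sqrt(6)
N(6, 0)*47 + 118 = sqrt(6)*47 + 118 = 47*sqrt(6) + 118 = 118 + 47*sqrt(6)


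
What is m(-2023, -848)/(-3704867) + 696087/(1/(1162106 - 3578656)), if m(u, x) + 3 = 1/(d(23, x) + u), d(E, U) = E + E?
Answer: -12320791258465815045218/7324522059 ≈ -1.6821e+12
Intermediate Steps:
d(E, U) = 2*E
m(u, x) = -3 + 1/(46 + u) (m(u, x) = -3 + 1/(2*23 + u) = -3 + 1/(46 + u))
m(-2023, -848)/(-3704867) + 696087/(1/(1162106 - 3578656)) = ((-137 - 3*(-2023))/(46 - 2023))/(-3704867) + 696087/(1/(1162106 - 3578656)) = ((-137 + 6069)/(-1977))*(-1/3704867) + 696087/(1/(-2416550)) = -1/1977*5932*(-1/3704867) + 696087/(-1/2416550) = -5932/1977*(-1/3704867) + 696087*(-2416550) = 5932/7324522059 - 1682129039850 = -12320791258465815045218/7324522059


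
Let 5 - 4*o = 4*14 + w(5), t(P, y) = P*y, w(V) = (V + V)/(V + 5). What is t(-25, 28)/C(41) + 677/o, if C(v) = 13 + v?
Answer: -22829/351 ≈ -65.040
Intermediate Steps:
w(V) = 2*V/(5 + V) (w(V) = (2*V)/(5 + V) = 2*V/(5 + V))
o = -13 (o = 5/4 - (4*14 + 2*5/(5 + 5))/4 = 5/4 - (56 + 2*5/10)/4 = 5/4 - (56 + 2*5*(1/10))/4 = 5/4 - (56 + 1)/4 = 5/4 - 1/4*57 = 5/4 - 57/4 = -13)
t(-25, 28)/C(41) + 677/o = (-25*28)/(13 + 41) + 677/(-13) = -700/54 + 677*(-1/13) = -700*1/54 - 677/13 = -350/27 - 677/13 = -22829/351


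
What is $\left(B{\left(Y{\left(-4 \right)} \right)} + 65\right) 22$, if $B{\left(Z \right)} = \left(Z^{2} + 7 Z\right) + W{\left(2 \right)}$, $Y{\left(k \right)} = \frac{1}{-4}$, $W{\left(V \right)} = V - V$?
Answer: $\frac{11143}{8} \approx 1392.9$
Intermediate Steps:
$W{\left(V \right)} = 0$
$Y{\left(k \right)} = - \frac{1}{4}$
$B{\left(Z \right)} = Z^{2} + 7 Z$ ($B{\left(Z \right)} = \left(Z^{2} + 7 Z\right) + 0 = Z^{2} + 7 Z$)
$\left(B{\left(Y{\left(-4 \right)} \right)} + 65\right) 22 = \left(- \frac{7 - \frac{1}{4}}{4} + 65\right) 22 = \left(\left(- \frac{1}{4}\right) \frac{27}{4} + 65\right) 22 = \left(- \frac{27}{16} + 65\right) 22 = \frac{1013}{16} \cdot 22 = \frac{11143}{8}$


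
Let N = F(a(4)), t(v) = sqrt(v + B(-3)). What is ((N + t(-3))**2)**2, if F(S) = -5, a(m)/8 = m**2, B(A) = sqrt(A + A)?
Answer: (5 - sqrt(-3 + I*sqrt(6)))**4 ≈ -21.881 - 495.3*I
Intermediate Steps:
B(A) = sqrt(2)*sqrt(A) (B(A) = sqrt(2*A) = sqrt(2)*sqrt(A))
a(m) = 8*m**2
t(v) = sqrt(v + I*sqrt(6)) (t(v) = sqrt(v + sqrt(2)*sqrt(-3)) = sqrt(v + sqrt(2)*(I*sqrt(3))) = sqrt(v + I*sqrt(6)))
N = -5
((N + t(-3))**2)**2 = ((-5 + sqrt(-3 + I*sqrt(6)))**2)**2 = (-5 + sqrt(-3 + I*sqrt(6)))**4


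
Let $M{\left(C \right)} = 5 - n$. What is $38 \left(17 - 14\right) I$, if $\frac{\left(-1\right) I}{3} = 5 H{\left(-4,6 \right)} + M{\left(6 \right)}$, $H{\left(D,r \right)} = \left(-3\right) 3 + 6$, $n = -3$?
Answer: $2394$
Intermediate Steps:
$H{\left(D,r \right)} = -3$ ($H{\left(D,r \right)} = -9 + 6 = -3$)
$M{\left(C \right)} = 8$ ($M{\left(C \right)} = 5 - -3 = 5 + 3 = 8$)
$I = 21$ ($I = - 3 \left(5 \left(-3\right) + 8\right) = - 3 \left(-15 + 8\right) = \left(-3\right) \left(-7\right) = 21$)
$38 \left(17 - 14\right) I = 38 \left(17 - 14\right) 21 = 38 \cdot 3 \cdot 21 = 114 \cdot 21 = 2394$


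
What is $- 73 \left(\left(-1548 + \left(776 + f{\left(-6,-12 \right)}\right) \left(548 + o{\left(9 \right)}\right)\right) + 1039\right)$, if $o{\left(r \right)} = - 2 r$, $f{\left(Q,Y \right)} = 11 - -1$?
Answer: $-30450563$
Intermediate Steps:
$f{\left(Q,Y \right)} = 12$ ($f{\left(Q,Y \right)} = 11 + 1 = 12$)
$- 73 \left(\left(-1548 + \left(776 + f{\left(-6,-12 \right)}\right) \left(548 + o{\left(9 \right)}\right)\right) + 1039\right) = - 73 \left(\left(-1548 + \left(776 + 12\right) \left(548 - 18\right)\right) + 1039\right) = - 73 \left(\left(-1548 + 788 \left(548 - 18\right)\right) + 1039\right) = - 73 \left(\left(-1548 + 788 \cdot 530\right) + 1039\right) = - 73 \left(\left(-1548 + 417640\right) + 1039\right) = - 73 \left(416092 + 1039\right) = \left(-73\right) 417131 = -30450563$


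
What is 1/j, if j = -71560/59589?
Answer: -59589/71560 ≈ -0.83271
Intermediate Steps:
j = -71560/59589 (j = -71560*1/59589 = -71560/59589 ≈ -1.2009)
1/j = 1/(-71560/59589) = -59589/71560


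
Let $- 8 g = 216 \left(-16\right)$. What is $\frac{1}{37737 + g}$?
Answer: $\frac{1}{38169} \approx 2.6199 \cdot 10^{-5}$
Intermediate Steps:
$g = 432$ ($g = - \frac{216 \left(-16\right)}{8} = \left(- \frac{1}{8}\right) \left(-3456\right) = 432$)
$\frac{1}{37737 + g} = \frac{1}{37737 + 432} = \frac{1}{38169}$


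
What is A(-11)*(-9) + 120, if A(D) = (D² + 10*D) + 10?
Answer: -69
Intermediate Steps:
A(D) = 10 + D² + 10*D
A(-11)*(-9) + 120 = (10 + (-11)² + 10*(-11))*(-9) + 120 = (10 + 121 - 110)*(-9) + 120 = 21*(-9) + 120 = -189 + 120 = -69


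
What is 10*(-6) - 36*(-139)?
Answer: 4944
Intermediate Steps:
10*(-6) - 36*(-139) = -60 + 5004 = 4944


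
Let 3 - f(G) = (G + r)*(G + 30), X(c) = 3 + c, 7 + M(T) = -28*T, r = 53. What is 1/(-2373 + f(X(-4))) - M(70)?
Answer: 7628025/3878 ≈ 1967.0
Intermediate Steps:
M(T) = -7 - 28*T
f(G) = 3 - (30 + G)*(53 + G) (f(G) = 3 - (G + 53)*(G + 30) = 3 - (53 + G)*(30 + G) = 3 - (30 + G)*(53 + G))
1/(-2373 + f(X(-4))) - M(70) = 1/(-2373 + (-1587 - (3 - 4)² - 83*(3 - 4))) - (-7 - 28*70) = 1/(-2373 + (-1587 - 1*(-1)² - 83*(-1))) - (-7 - 1960) = 1/(-2373 + (-1587 - 1*1 + 83)) - 1*(-1967) = 1/(-2373 + (-1587 - 1 + 83)) + 1967 = 1/(-2373 - 1505) + 1967 = 1/(-3878) + 1967 = -1/3878 + 1967 = 7628025/3878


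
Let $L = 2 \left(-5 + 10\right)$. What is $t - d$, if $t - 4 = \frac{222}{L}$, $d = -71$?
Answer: $\frac{486}{5} \approx 97.2$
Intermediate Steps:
$L = 10$ ($L = 2 \cdot 5 = 10$)
$t = \frac{131}{5}$ ($t = 4 + \frac{222}{10} = 4 + 222 \cdot \frac{1}{10} = 4 + \frac{111}{5} = \frac{131}{5} \approx 26.2$)
$t - d = \frac{131}{5} - -71 = \frac{131}{5} + 71 = \frac{486}{5}$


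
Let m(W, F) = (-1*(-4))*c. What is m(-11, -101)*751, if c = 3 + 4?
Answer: 21028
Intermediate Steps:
c = 7
m(W, F) = 28 (m(W, F) = -1*(-4)*7 = 4*7 = 28)
m(-11, -101)*751 = 28*751 = 21028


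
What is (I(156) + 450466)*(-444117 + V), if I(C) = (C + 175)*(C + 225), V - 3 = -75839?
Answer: -299792940881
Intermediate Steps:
V = -75836 (V = 3 - 75839 = -75836)
I(C) = (175 + C)*(225 + C)
(I(156) + 450466)*(-444117 + V) = ((39375 + 156² + 400*156) + 450466)*(-444117 - 75836) = ((39375 + 24336 + 62400) + 450466)*(-519953) = (126111 + 450466)*(-519953) = 576577*(-519953) = -299792940881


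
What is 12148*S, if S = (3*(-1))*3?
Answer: -109332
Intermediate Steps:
S = -9 (S = -3*3 = -9)
12148*S = 12148*(-9) = -109332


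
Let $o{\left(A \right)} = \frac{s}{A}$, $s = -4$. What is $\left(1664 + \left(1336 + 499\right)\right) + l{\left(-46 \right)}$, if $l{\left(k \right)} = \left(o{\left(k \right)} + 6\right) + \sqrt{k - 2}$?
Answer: $\frac{80617}{23} + 4 i \sqrt{3} \approx 3505.1 + 6.9282 i$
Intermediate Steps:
$o{\left(A \right)} = - \frac{4}{A}$
$l{\left(k \right)} = 6 + \sqrt{-2 + k} - \frac{4}{k}$ ($l{\left(k \right)} = \left(- \frac{4}{k} + 6\right) + \sqrt{k - 2} = \left(6 - \frac{4}{k}\right) + \sqrt{-2 + k} = 6 + \sqrt{-2 + k} - \frac{4}{k}$)
$\left(1664 + \left(1336 + 499\right)\right) + l{\left(-46 \right)} = \left(1664 + \left(1336 + 499\right)\right) + \left(6 + \sqrt{-2 - 46} - \frac{4}{-46}\right) = \left(1664 + 1835\right) + \left(6 + \sqrt{-48} - - \frac{2}{23}\right) = 3499 + \left(6 + 4 i \sqrt{3} + \frac{2}{23}\right) = 3499 + \left(\frac{140}{23} + 4 i \sqrt{3}\right) = \frac{80617}{23} + 4 i \sqrt{3}$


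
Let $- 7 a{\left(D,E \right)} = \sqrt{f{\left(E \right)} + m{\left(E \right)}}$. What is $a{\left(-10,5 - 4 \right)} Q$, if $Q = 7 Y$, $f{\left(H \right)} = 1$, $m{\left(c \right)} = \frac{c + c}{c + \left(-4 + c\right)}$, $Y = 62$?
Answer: $0$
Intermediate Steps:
$m{\left(c \right)} = \frac{2 c}{-4 + 2 c}$
$Q = 434$ ($Q = 7 \cdot 62 = 434$)
$a{\left(D,E \right)} = - \frac{\sqrt{1 + \frac{E}{-2 + E}}}{7}$
$a{\left(-10,5 - 4 \right)} Q = - \frac{\sqrt{2} \sqrt{\frac{-1 + \left(5 - 4\right)}{-2 + \left(5 - 4\right)}}}{7} \cdot 434 = - \frac{\sqrt{2} \sqrt{\frac{-1 + 1}{-2 + 1}}}{7} \cdot 434 = - \frac{\sqrt{2} \sqrt{\frac{1}{-1} \cdot 0}}{7} \cdot 434 = - \frac{\sqrt{2} \sqrt{\left(-1\right) 0}}{7} \cdot 434 = - \frac{\sqrt{2} \sqrt{0}}{7} \cdot 434 = \left(- \frac{1}{7}\right) \sqrt{2} \cdot 0 \cdot 434 = 0 \cdot 434 = 0$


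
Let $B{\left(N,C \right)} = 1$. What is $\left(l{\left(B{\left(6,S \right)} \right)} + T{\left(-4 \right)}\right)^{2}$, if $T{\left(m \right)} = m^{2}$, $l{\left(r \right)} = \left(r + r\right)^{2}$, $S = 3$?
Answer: $400$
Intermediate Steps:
$l{\left(r \right)} = 4 r^{2}$ ($l{\left(r \right)} = \left(2 r\right)^{2} = 4 r^{2}$)
$\left(l{\left(B{\left(6,S \right)} \right)} + T{\left(-4 \right)}\right)^{2} = \left(4 \cdot 1^{2} + \left(-4\right)^{2}\right)^{2} = \left(4 \cdot 1 + 16\right)^{2} = \left(4 + 16\right)^{2} = 20^{2} = 400$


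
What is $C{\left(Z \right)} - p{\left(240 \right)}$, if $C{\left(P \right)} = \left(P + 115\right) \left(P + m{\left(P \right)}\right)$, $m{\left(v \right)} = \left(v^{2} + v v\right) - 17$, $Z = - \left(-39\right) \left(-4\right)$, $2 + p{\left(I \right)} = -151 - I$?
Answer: $-1988066$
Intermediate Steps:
$p{\left(I \right)} = -153 - I$ ($p{\left(I \right)} = -2 - \left(151 + I\right) = -153 - I$)
$Z = -156$ ($Z = \left(-1\right) 156 = -156$)
$m{\left(v \right)} = -17 + 2 v^{2}$ ($m{\left(v \right)} = \left(v^{2} + v^{2}\right) - 17 = 2 v^{2} - 17 = -17 + 2 v^{2}$)
$C{\left(P \right)} = \left(115 + P\right) \left(-17 + P + 2 P^{2}\right)$ ($C{\left(P \right)} = \left(P + 115\right) \left(P + \left(-17 + 2 P^{2}\right)\right) = \left(115 + P\right) \left(-17 + P + 2 P^{2}\right)$)
$C{\left(Z \right)} - p{\left(240 \right)} = \left(-1955 + 2 \left(-156\right)^{3} + 98 \left(-156\right) + 231 \left(-156\right)^{2}\right) - \left(-153 - 240\right) = \left(-1955 + 2 \left(-3796416\right) - 15288 + 231 \cdot 24336\right) - \left(-153 - 240\right) = \left(-1955 - 7592832 - 15288 + 5621616\right) - -393 = -1988459 + 393 = -1988066$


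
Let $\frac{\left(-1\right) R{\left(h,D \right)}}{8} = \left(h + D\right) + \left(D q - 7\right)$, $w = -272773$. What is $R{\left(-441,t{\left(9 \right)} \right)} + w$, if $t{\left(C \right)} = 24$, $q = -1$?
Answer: $-269189$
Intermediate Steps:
$R{\left(h,D \right)} = 56 - 8 h$ ($R{\left(h,D \right)} = - 8 \left(\left(h + D\right) + \left(D \left(-1\right) - 7\right)\right) = - 8 \left(\left(D + h\right) - \left(7 + D\right)\right) = - 8 \left(-7 + h\right) = 56 - 8 h$)
$R{\left(-441,t{\left(9 \right)} \right)} + w = \left(56 - -3528\right) - 272773 = \left(56 + 3528\right) - 272773 = 3584 - 272773 = -269189$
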